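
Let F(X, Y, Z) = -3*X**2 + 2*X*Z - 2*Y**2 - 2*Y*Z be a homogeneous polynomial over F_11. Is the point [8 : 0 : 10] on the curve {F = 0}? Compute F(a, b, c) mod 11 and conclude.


F(8,0,10) ≡ 1 (mod 11); P is NOT on the curve.

Evaluate F(8, 0, 10) term-by-term (mod 11).
  -3*X**2 ↦ -3·64·1·1 = -192
  2*X*Z ↦ 2·8·1·10 = 160
  -2*Y**2 ↦ -2·1·0·1 = 0
  -2*Y*Z ↦ -2·1·0·10 = 0
Sum: F(8, 0, 10) = (-192) + (160) + (0) + (0) = -32.
Reducing mod 11: -32 ≡ 1 (mod 11).
Since F(a, b, c) ≡ 1 ≠ 0 (mod 11), P does NOT lie on the curve.


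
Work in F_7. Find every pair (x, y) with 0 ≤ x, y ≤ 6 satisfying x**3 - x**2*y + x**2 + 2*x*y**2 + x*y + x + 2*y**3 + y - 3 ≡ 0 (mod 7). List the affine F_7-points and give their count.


Affine F_7-points: {(0, 1), (0, 5), (1, 0), (2, 3), (2, 6), (4, 5), (4, 6), (5, 4), (6, 6)}; count = 9.

For each of the 49 pairs (x, y) ∈ F_7², evaluate f(x, y) mod 7. Record the zeros.
  x = 0: [0↦4, 1↦0, 2↦1, 3↦5, 4↦3, 5↦0, 6↦1]  zeros at y ∈ {1, 5}
  x = 1: [0↦0, 1↦5, 2↦5, 3↦5, 4↦3, 5↦4, 6↦6]  zeros at y ∈ {0}
  x = 2: [0↦4, 1↦2, 2↦6, 3↦0, 4↦3, 5↦6, 6↦0]  zeros at y ∈ {3, 6}
  x = 3: [0↦1, 1↦4, 2↦3, 3↦3, 4↦2, 5↦5, 6↦3]  zeros at y ∈ ∅
  x = 4: [0↦4, 1↦3, 2↦2, 3↦6, 4↦6, 5↦0, 6↦0]  zeros at y ∈ {5, 6}
  x = 5: [0↦5, 1↦5, 2↦2, 3↦1, 4↦0, 5↦4, 6↦4]  zeros at y ∈ {4}
  x = 6: [0↦3, 1↦2, 2↦2, 3↦1, 4↦4, 5↦2, 6↦0]  zeros at y ∈ {6}
Collecting zeros: affine points = {(0, 1), (0, 5), (1, 0), (2, 3), (2, 6), (4, 5), (4, 6), (5, 4), (6, 6)}.
Total count |C(F_7)_aff| = 9.


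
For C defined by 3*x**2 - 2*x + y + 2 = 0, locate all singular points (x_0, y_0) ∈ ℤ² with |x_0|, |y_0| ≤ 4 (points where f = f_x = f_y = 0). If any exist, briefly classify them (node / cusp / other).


No singular points in the scanned grid; C is smooth there.

Compute partial derivatives:
  f_x = 6*x - 2.
  f_y = 1.
f_y = 1 is a nonzero constant, so f_y never vanishes: no point (x, y) can satisfy f = f_x = f_y = 0. In particular no (x, y) ∈ {−4, ..., 4}² is singular; the curve is smooth.


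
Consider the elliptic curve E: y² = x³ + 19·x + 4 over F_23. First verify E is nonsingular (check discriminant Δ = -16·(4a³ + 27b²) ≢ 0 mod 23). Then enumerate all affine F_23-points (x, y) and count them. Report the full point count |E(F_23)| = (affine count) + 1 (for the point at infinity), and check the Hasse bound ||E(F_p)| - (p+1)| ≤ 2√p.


Affine points = {(0, 2), (0, 21), (1, 1), (1, 22), (2, 2), (2, 21), (4, 11), (4, 12), (6, 9), (6, 14), (8, 1), (8, 22), (11, 7), (11, 16), (14, 1), (14, 22), (19, 5), (19, 18), (20, 9), (20, 14), (21, 2), (21, 21)}; affine count = 22; |E(F_23)| = 23.

Discriminant check: Δ ∝ 4a³ + 27b² = 4·19³ + 27·4² = 4·6859 + 27·16 ≡ 15 (mod 23). Nonzero ⇒ E is nonsingular.
For each x ∈ F_23, compute rhs = x³ + 19·x + 4 mod 23, then count y ∈ F_23 with y² ≡ rhs.
  x = 0: rhs = 4, matching y values: 2, 21 (2 points).
  x = 1: rhs = 1, matching y values: 1, 22 (2 points).
  x = 2: rhs = 4, matching y values: 2, 21 (2 points).
  x = 3: rhs = 19, matching y values: none (0 points).
  x = 4: rhs = 6, matching y values: 11, 12 (2 points).
  x = 5: rhs = 17, matching y values: none (0 points).
  x = 6: rhs = 12, matching y values: 9, 14 (2 points).
  x = 7: rhs = 20, matching y values: none (0 points).
  x = 8: rhs = 1, matching y values: 1, 22 (2 points).
  x = 9: rhs = 7, matching y values: none (0 points).
  x = 10: rhs = 21, matching y values: none (0 points).
  x = 11: rhs = 3, matching y values: 7, 16 (2 points).
  x = 12: rhs = 5, matching y values: none (0 points).
  x = 13: rhs = 10, matching y values: none (0 points).
  x = 14: rhs = 1, matching y values: 1, 22 (2 points).
  x = 15: rhs = 7, matching y values: none (0 points).
  x = 16: rhs = 11, matching y values: none (0 points).
  x = 17: rhs = 19, matching y values: none (0 points).
  x = 18: rhs = 14, matching y values: none (0 points).
  x = 19: rhs = 2, matching y values: 5, 18 (2 points).
  x = 20: rhs = 12, matching y values: 9, 14 (2 points).
  x = 21: rhs = 4, matching y values: 2, 21 (2 points).
  x = 22: rhs = 7, matching y values: none (0 points).
Total affine count: 22.
Full point count |E(F_23)| = 22 + 1 = 23.
Hasse bound: |23 − (23+1)| = |-1| = 1 ≤ 2√23 ≈ 9.5917 ✓.


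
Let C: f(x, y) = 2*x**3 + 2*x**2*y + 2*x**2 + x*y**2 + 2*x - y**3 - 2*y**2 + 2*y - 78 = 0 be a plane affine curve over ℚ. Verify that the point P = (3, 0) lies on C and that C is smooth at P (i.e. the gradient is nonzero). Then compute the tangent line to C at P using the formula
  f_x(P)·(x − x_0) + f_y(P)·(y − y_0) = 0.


Tangent line at P: 68*x + 20*y - 204 = 0.

Step 1: f(3, 0) = 0, so P lies on C.
Step 2: partial derivatives
  f_x(x, y) = 6*x**2 + 4*x*y + 4*x + y**2 + 2, f_y(x, y) = 2*x**2 + 2*x*y - 3*y**2 - 4*y + 2.
  f_x(P) = 68, f_y(P) = 20 (gradient nonzero, so P is smooth).
Step 3: tangent line at P: 68·(x − 3) + 20·(y − 0) = 0.
Expanding: 68*x + 20*y - 204 = 0.


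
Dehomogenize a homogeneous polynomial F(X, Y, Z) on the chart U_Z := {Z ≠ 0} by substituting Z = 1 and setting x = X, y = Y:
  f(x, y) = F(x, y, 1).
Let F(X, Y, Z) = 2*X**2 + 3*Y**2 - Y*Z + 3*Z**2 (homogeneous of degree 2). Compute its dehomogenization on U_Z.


f(x, y) = 2*x**2 + 3*y**2 - y + 3

On U_Z we set Z = 1. Each monomial c·X^i·Y^j·Z^k in F becomes c·x^i·y^j·1^k = c·x^i·y^j.
Substituting Z = 1: F(X, Y, 1) = 2*x**2 + 3*y**2 - y + 3.
Note: deg(f) ≤ deg(F) = 2; strict inequality happens when F is divisible by Z (lost terms).


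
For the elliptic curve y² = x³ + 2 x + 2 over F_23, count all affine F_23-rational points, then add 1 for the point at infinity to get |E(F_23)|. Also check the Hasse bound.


Affine points = {(0, 5), (0, 18), (3, 9), (3, 14), (6, 0), (8, 1), (8, 22), (9, 6), (9, 17), (12, 11), (12, 12), (15, 7), (15, 16), (16, 6), (16, 17), (17, 2), (17, 21), (21, 6), (21, 17)}; affine count = 19; |E(F_23)| = 20.

Discriminant check: Δ ∝ 4a³ + 27b² = 4·2³ + 27·2² = 4·8 + 27·4 ≡ 2 (mod 23). Nonzero ⇒ E is nonsingular.
For each x ∈ F_23, compute rhs = x³ + 2·x + 2 mod 23, then count y ∈ F_23 with y² ≡ rhs.
  x = 0: rhs = 2, matching y values: 5, 18 (2 points).
  x = 1: rhs = 5, matching y values: none (0 points).
  x = 2: rhs = 14, matching y values: none (0 points).
  x = 3: rhs = 12, matching y values: 9, 14 (2 points).
  x = 4: rhs = 5, matching y values: none (0 points).
  x = 5: rhs = 22, matching y values: none (0 points).
  x = 6: rhs = 0, matching y values: 0 (1 points).
  x = 7: rhs = 14, matching y values: none (0 points).
  x = 8: rhs = 1, matching y values: 1, 22 (2 points).
  x = 9: rhs = 13, matching y values: 6, 17 (2 points).
  x = 10: rhs = 10, matching y values: none (0 points).
  x = 11: rhs = 21, matching y values: none (0 points).
  x = 12: rhs = 6, matching y values: 11, 12 (2 points).
  x = 13: rhs = 17, matching y values: none (0 points).
  x = 14: rhs = 14, matching y values: none (0 points).
  x = 15: rhs = 3, matching y values: 7, 16 (2 points).
  x = 16: rhs = 13, matching y values: 6, 17 (2 points).
  x = 17: rhs = 4, matching y values: 2, 21 (2 points).
  x = 18: rhs = 5, matching y values: none (0 points).
  x = 19: rhs = 22, matching y values: none (0 points).
  x = 20: rhs = 15, matching y values: none (0 points).
  x = 21: rhs = 13, matching y values: 6, 17 (2 points).
  x = 22: rhs = 22, matching y values: none (0 points).
Total affine count: 19.
Full point count |E(F_23)| = 19 + 1 = 20.
Hasse bound: |20 − (23+1)| = |-4| = 4 ≤ 2√23 ≈ 9.5917 ✓.


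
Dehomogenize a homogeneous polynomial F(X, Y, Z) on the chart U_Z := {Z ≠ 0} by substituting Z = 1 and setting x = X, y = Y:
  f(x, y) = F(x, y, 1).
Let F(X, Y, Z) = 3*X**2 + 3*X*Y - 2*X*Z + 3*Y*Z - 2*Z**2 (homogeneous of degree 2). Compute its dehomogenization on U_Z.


f(x, y) = 3*x**2 + 3*x*y - 2*x + 3*y - 2

On U_Z we set Z = 1. Each monomial c·X^i·Y^j·Z^k in F becomes c·x^i·y^j·1^k = c·x^i·y^j.
Substituting Z = 1: F(X, Y, 1) = 3*x**2 + 3*x*y - 2*x + 3*y - 2.
Note: deg(f) ≤ deg(F) = 2; strict inequality happens when F is divisible by Z (lost terms).


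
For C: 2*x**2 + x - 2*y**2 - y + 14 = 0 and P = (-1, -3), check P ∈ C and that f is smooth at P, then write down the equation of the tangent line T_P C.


Tangent line at P: -3*x + 11*y + 30 = 0.

Step 1: f(-1, -3) = 0, so P lies on C.
Step 2: partial derivatives
  f_x(x, y) = 4*x + 1, f_y(x, y) = -4*y - 1.
  f_x(P) = -3, f_y(P) = 11 (gradient nonzero, so P is smooth).
Step 3: tangent line at P: -3·(x − -1) + 11·(y − -3) = 0.
Expanding: -3*x + 11*y + 30 = 0.


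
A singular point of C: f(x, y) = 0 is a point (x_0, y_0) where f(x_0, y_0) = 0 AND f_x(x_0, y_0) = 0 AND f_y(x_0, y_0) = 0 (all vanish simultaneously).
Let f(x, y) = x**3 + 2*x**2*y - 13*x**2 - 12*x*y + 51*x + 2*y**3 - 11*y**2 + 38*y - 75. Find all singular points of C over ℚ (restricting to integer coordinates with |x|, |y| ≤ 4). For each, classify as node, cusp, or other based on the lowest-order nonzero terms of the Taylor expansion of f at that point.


Singular points: {(3, 2)}; classification: cusp.

Compute partial derivatives:
  f_x = 3*x**2 + 4*x*y - 26*x - 12*y + 51.
  f_y = 2*x**2 - 12*x + 6*y**2 - 22*y + 38.
Scan x_0 ∈ {−4, ..., 4}. For each x_0, f_y(x_0, y) is a polynomial in y; find its integer roots y ∈ {−4, ..., 4}, then test f_x and f at those candidates.
  x = -4: f_y(-4, y) = 6*y**2 - 22*y + 118; no integer root y with |y| ≤ 4.
  x = -3: f_y(-3, y) = 6*y**2 - 22*y + 92; no integer root y with |y| ≤ 4.
  x = -2: f_y(-2, y) = 6*y**2 - 22*y + 70; no integer root y with |y| ≤ 4.
  x = -1: f_y(-1, y) = 6*y**2 - 22*y + 52; no integer root y with |y| ≤ 4.
  x = 0: f_y(0, y) = 6*y**2 - 22*y + 38; no integer root y with |y| ≤ 4.
  x = 1: f_y(1, y) = 6*y**2 - 22*y + 28; no integer root y with |y| ≤ 4.
  x = 2: f_y(2, y) = 6*y**2 - 22*y + 22; no integer root y with |y| ≤ 4.
  x = 3: f_y(3, y) = 6*y**2 - 22*y + 20; vanishes at y ∈ {2}. (3, 2): f_x = 0, f = 0 — SINGULAR.
  x = 4: f_y(4, y) = 6*y**2 - 22*y + 22; no integer root y with |y| ≤ 4.
Only singular point on the grid: (3, 2).
Classify: substitute x = 3 + u, y = 2 + v and expand: f = u**3 + 2*u**2*v + 2*v**3 + v**2.
No constant or linear terms (consistent with a singular point). Quadratic part: v**2. Cubic part: u**3 + 2*u**2*v + 2*v**3.
The quadratic part v**2 is a perfect square, so there is a single (double) tangent line v = 0, i.e. y = 2. Restricting the cubic part to that line (v = 0) leaves u**3 ≠ 0, so f is not divisible by v and the branch is v² ≈ -u**3 to lowest order — this is a cusp.
Classification: cusp.


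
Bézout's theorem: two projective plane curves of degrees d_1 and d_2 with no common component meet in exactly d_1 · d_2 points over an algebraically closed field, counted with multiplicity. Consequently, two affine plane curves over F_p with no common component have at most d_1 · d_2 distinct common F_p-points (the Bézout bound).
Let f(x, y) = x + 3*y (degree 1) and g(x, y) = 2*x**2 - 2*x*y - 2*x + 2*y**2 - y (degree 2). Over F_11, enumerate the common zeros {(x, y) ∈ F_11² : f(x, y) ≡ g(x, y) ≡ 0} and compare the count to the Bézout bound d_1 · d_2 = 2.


Common zeros: {(0, 0), (1, 7)}; count = 2; Bézout bound = 2.

deg(f) = 1, deg(g) = 2, so Bézout bound = 2.
Scan x ∈ F_11. For each x, list the y ∈ F_11 with f(x, y) ≡ 0 and those with g(x, y) ≡ 0 (mod 11); the common zeros in that column are the intersection.
  x = 0: f ≡ 0 at y ∈ {0}; g ≡ 0 at y ∈ {0, 6}; common: {0}.
  x = 1: f ≡ 0 at y ∈ {7}; g ≡ 0 at y ∈ {0, 7}; common: {7}.
  x = 2: f ≡ 0 at y ∈ {3}; g ≡ 0 at y ∈ {9, 10}; common: ∅.
  x = 3: f ≡ 0 at y ∈ {10}; g ≡ 0 at y ∈ ∅; common: ∅.
  x = 4: f ≡ 0 at y ∈ {6}; g ≡ 0 at y ∈ ∅; common: ∅.
  x = 5: f ≡ 0 at y ∈ {2}; g ≡ 0 at y ∈ ∅; common: ∅.
  x = 6: f ≡ 0 at y ∈ {9}; g ≡ 0 at y ∈ ∅; common: ∅.
  x = 7: f ≡ 0 at y ∈ {5}; g ≡ 0 at y ∈ {6, 7}; common: ∅.
  x = 8: f ≡ 0 at y ∈ {1}; g ≡ 0 at y ∈ {5, 9}; common: ∅.
  x = 9: f ≡ 0 at y ∈ {8}; g ≡ 0 at y ∈ {5, 10}; common: ∅.
  x = 10: f ≡ 0 at y ∈ {4}; g ≡ 0 at y ∈ ∅; common: ∅.
Collecting: common zeros = {(0, 0), (1, 7)}, so the count is 2.
Comparison with the Bézout bound: 2 ≤ 2 = deg(f)·deg(g), as expected for curves with no common component (the bound is attained).


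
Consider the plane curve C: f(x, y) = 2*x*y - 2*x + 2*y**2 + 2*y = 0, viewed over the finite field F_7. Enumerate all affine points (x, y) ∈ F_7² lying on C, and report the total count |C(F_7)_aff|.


Affine F_7-points: {(0, 0), (0, 6), (1, 2), (1, 3), (3, 5), (5, 4)}; count = 6.

For each of the 49 pairs (x, y) ∈ F_7², evaluate f(x, y) mod 7. Record the zeros.
  x = 0: [0↦0, 1↦4, 2↦5, 3↦3, 4↦5, 5↦4, 6↦0]  zeros at y ∈ {0, 6}
  x = 1: [0↦5, 1↦4, 2↦0, 3↦0, 4↦4, 5↦5, 6↦3]  zeros at y ∈ {2, 3}
  x = 2: [0↦3, 1↦4, 2↦2, 3↦4, 4↦3, 5↦6, 6↦6]  zeros at y ∈ ∅
  x = 3: [0↦1, 1↦4, 2↦4, 3↦1, 4↦2, 5↦0, 6↦2]  zeros at y ∈ {5}
  x = 4: [0↦6, 1↦4, 2↦6, 3↦5, 4↦1, 5↦1, 6↦5]  zeros at y ∈ ∅
  x = 5: [0↦4, 1↦4, 2↦1, 3↦2, 4↦0, 5↦2, 6↦1]  zeros at y ∈ {4}
  x = 6: [0↦2, 1↦4, 2↦3, 3↦6, 4↦6, 5↦3, 6↦4]  zeros at y ∈ ∅
Collecting zeros: affine points = {(0, 0), (0, 6), (1, 2), (1, 3), (3, 5), (5, 4)}.
Total count |C(F_7)_aff| = 6.


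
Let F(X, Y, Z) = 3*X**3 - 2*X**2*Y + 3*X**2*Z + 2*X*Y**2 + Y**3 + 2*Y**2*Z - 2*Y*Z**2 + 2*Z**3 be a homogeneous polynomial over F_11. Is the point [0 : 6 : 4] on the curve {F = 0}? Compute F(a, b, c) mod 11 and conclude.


F(0,6,4) ≡ 0 (mod 11); P is on the curve.

Evaluate F(0, 6, 4) term-by-term (mod 11).
  3*X**3 ↦ 3·0·1·1 = 0
  -2*X**2*Y ↦ -2·0·6·1 = 0
  3*X**2*Z ↦ 3·0·1·4 = 0
  2*X*Y**2 ↦ 2·0·36·1 = 0
  Y**3 ↦ 1·1·216·1 = 216
  2*Y**2*Z ↦ 2·1·36·4 = 288
  -2*Y*Z**2 ↦ -2·1·6·16 = -192
  2*Z**3 ↦ 2·1·1·64 = 128
Sum: F(0, 6, 4) = (0) + (0) + (0) + (0) + (216) + (288) + (-192) + (128) = 440.
Reducing mod 11: 440 ≡ 0 (mod 11).
Since F(a, b, c) ≡ 0 (mod 11), P lies on the curve.


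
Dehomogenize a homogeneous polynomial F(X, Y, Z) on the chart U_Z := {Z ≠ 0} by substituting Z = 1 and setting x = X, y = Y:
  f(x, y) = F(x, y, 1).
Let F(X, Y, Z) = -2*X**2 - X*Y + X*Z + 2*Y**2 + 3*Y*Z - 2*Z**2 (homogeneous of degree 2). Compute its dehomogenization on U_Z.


f(x, y) = -2*x**2 - x*y + x + 2*y**2 + 3*y - 2

On U_Z we set Z = 1. Each monomial c·X^i·Y^j·Z^k in F becomes c·x^i·y^j·1^k = c·x^i·y^j.
Substituting Z = 1: F(X, Y, 1) = -2*x**2 - x*y + x + 2*y**2 + 3*y - 2.
Note: deg(f) ≤ deg(F) = 2; strict inequality happens when F is divisible by Z (lost terms).


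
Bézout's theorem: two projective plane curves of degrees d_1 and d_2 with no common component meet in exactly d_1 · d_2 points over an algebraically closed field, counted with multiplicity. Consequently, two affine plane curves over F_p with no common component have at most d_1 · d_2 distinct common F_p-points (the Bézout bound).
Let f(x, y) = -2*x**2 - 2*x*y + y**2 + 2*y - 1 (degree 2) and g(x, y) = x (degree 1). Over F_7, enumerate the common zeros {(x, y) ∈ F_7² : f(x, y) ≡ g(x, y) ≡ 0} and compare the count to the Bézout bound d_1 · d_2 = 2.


Common zeros: {(0, 2), (0, 3)}; count = 2; Bézout bound = 2.

deg(f) = 2, deg(g) = 1, so Bézout bound = 2.
Scan x ∈ F_7. For each x, list the y ∈ F_7 with f(x, y) ≡ 0 and those with g(x, y) ≡ 0 (mod 7); the common zeros in that column are the intersection.
  x = 0: f ≡ 0 at y ∈ {2, 3}; g ≡ 0 at y ∈ {0, 1, 2, 3, 4, 5, 6}; common: {2, 3}.
  x = 1: f ≡ 0 at y ∈ ∅; g ≡ 0 at y ∈ ∅; common: ∅.
  x = 2: f ≡ 0 at y ∈ ∅; g ≡ 0 at y ∈ ∅; common: ∅.
  x = 3: f ≡ 0 at y ∈ {5, 6}; g ≡ 0 at y ∈ ∅; common: ∅.
  x = 4: f ≡ 0 at y ∈ {3}; g ≡ 0 at y ∈ ∅; common: ∅.
  x = 5: f ≡ 0 at y ∈ {2, 6}; g ≡ 0 at y ∈ ∅; common: ∅.
  x = 6: f ≡ 0 at y ∈ {5}; g ≡ 0 at y ∈ ∅; common: ∅.
Collecting: common zeros = {(0, 2), (0, 3)}, so the count is 2.
Comparison with the Bézout bound: 2 ≤ 2 = deg(f)·deg(g), as expected for curves with no common component (the bound is attained).


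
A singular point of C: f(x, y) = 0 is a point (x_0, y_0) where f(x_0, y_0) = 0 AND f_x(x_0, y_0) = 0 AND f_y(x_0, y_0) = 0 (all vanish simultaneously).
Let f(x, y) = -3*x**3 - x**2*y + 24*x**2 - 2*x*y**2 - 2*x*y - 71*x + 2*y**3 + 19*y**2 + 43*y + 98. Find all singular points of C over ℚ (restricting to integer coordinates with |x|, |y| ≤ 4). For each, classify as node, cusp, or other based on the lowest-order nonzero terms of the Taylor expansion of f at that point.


Singular points: {(3, -2)}; classification: node.

Compute partial derivatives:
  f_x = -9*x**2 - 2*x*y + 48*x - 2*y**2 - 2*y - 71.
  f_y = -x**2 - 4*x*y - 2*x + 6*y**2 + 38*y + 43.
Scan x_0 ∈ {−4, ..., 4}. For each x_0, f_y(x_0, y) is a polynomial in y; find its integer roots y ∈ {−4, ..., 4}, then test f_x and f at those candidates.
  x = -4: f_y(-4, y) = 6*y**2 + 54*y + 35; no integer root y with |y| ≤ 4.
  x = -3: f_y(-3, y) = 6*y**2 + 50*y + 40; no integer root y with |y| ≤ 4.
  x = -2: f_y(-2, y) = 6*y**2 + 46*y + 43; no integer root y with |y| ≤ 4.
  x = -1: f_y(-1, y) = 6*y**2 + 42*y + 44; no integer root y with |y| ≤ 4.
  x = 0: f_y(0, y) = 6*y**2 + 38*y + 43; no integer root y with |y| ≤ 4.
  x = 1: f_y(1, y) = 6*y**2 + 34*y + 40; vanishes at y ∈ {-4}. (1, -4): f_x = -48 ≠ 0.
  x = 2: f_y(2, y) = 6*y**2 + 30*y + 35; no integer root y with |y| ≤ 4.
  x = 3: f_y(3, y) = 6*y**2 + 26*y + 28; vanishes at y ∈ {-2}. (3, -2): f_x = 0, f = 0 — SINGULAR.
  x = 4: f_y(4, y) = 6*y**2 + 22*y + 19; no integer root y with |y| ≤ 4.
Only singular point on the grid: (3, -2).
Classify: substitute x = 3 + u, y = -2 + v and expand: f = -3*u**3 - u**2*v - u**2 - 2*u*v**2 + 2*v**3 + v**2.
No constant or linear terms (consistent with a singular point). Quadratic part: -u**2 + v**2. Cubic part: -3*u**3 - u**2*v - 2*u*v**2 + 2*v**3.
The quadratic part v**2 - u**2 = (v − u)(v + u) splits into two distinct linear factors, so there are two distinct tangent lines y − -2 = ±(x − 3) — this is a node (ordinary double point).
Classification: node.


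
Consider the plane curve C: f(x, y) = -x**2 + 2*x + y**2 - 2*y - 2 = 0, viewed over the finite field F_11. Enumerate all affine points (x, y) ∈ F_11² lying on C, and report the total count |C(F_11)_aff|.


Affine F_11-points: {(0, 6), (0, 7), (2, 6), (2, 7), (4, 1), (6, 5), (6, 8), (7, 5), (7, 8), (9, 1)}; count = 10.

For each of the 121 pairs (x, y) ∈ F_11², evaluate f(x, y) mod 11. Record the zeros.
  x = 0: [0↦9, 1↦8, 2↦9, 3↦1, 4↦6, 5↦2, 6↦0, 7↦0, 8↦2, 9↦6, 10↦1]  zeros at y ∈ {6, 7}
  x = 1: [0↦10, 1↦9, 2↦10, 3↦2, 4↦7, 5↦3, 6↦1, 7↦1, 8↦3, 9↦7, 10↦2]  zeros at y ∈ ∅
  x = 2: [0↦9, 1↦8, 2↦9, 3↦1, 4↦6, 5↦2, 6↦0, 7↦0, 8↦2, 9↦6, 10↦1]  zeros at y ∈ {6, 7}
  x = 3: [0↦6, 1↦5, 2↦6, 3↦9, 4↦3, 5↦10, 6↦8, 7↦8, 8↦10, 9↦3, 10↦9]  zeros at y ∈ ∅
  x = 4: [0↦1, 1↦0, 2↦1, 3↦4, 4↦9, 5↦5, 6↦3, 7↦3, 8↦5, 9↦9, 10↦4]  zeros at y ∈ {1}
  x = 5: [0↦5, 1↦4, 2↦5, 3↦8, 4↦2, 5↦9, 6↦7, 7↦7, 8↦9, 9↦2, 10↦8]  zeros at y ∈ ∅
  x = 6: [0↦7, 1↦6, 2↦7, 3↦10, 4↦4, 5↦0, 6↦9, 7↦9, 8↦0, 9↦4, 10↦10]  zeros at y ∈ {5, 8}
  x = 7: [0↦7, 1↦6, 2↦7, 3↦10, 4↦4, 5↦0, 6↦9, 7↦9, 8↦0, 9↦4, 10↦10]  zeros at y ∈ {5, 8}
  x = 8: [0↦5, 1↦4, 2↦5, 3↦8, 4↦2, 5↦9, 6↦7, 7↦7, 8↦9, 9↦2, 10↦8]  zeros at y ∈ ∅
  x = 9: [0↦1, 1↦0, 2↦1, 3↦4, 4↦9, 5↦5, 6↦3, 7↦3, 8↦5, 9↦9, 10↦4]  zeros at y ∈ {1}
  x = 10: [0↦6, 1↦5, 2↦6, 3↦9, 4↦3, 5↦10, 6↦8, 7↦8, 8↦10, 9↦3, 10↦9]  zeros at y ∈ ∅
Collecting zeros: affine points = {(0, 6), (0, 7), (2, 6), (2, 7), (4, 1), (6, 5), (6, 8), (7, 5), (7, 8), (9, 1)}.
Total count |C(F_11)_aff| = 10.


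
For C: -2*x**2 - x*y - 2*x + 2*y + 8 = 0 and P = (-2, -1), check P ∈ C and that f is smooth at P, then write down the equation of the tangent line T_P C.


Tangent line at P: 7*x + 4*y + 18 = 0.

Step 1: f(-2, -1) = 0, so P lies on C.
Step 2: partial derivatives
  f_x(x, y) = -4*x - y - 2, f_y(x, y) = 2 - x.
  f_x(P) = 7, f_y(P) = 4 (gradient nonzero, so P is smooth).
Step 3: tangent line at P: 7·(x − -2) + 4·(y − -1) = 0.
Expanding: 7*x + 4*y + 18 = 0.


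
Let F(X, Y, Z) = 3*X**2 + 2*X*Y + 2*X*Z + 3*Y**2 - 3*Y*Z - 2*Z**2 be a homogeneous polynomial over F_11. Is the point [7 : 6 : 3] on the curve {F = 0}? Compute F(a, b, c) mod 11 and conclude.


F(7,6,3) ≡ 1 (mod 11); P is NOT on the curve.

Evaluate F(7, 6, 3) term-by-term (mod 11).
  3*X**2 ↦ 3·49·1·1 = 147
  2*X*Y ↦ 2·7·6·1 = 84
  2*X*Z ↦ 2·7·1·3 = 42
  3*Y**2 ↦ 3·1·36·1 = 108
  -3*Y*Z ↦ -3·1·6·3 = -54
  -2*Z**2 ↦ -2·1·1·9 = -18
Sum: F(7, 6, 3) = (147) + (84) + (42) + (108) + (-54) + (-18) = 309.
Reducing mod 11: 309 ≡ 1 (mod 11).
Since F(a, b, c) ≡ 1 ≠ 0 (mod 11), P does NOT lie on the curve.


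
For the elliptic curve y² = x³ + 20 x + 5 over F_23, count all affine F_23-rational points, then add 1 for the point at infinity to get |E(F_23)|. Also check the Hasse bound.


Affine points = {(1, 7), (1, 16), (3, 0), (5, 0), (10, 3), (10, 20), (12, 8), (12, 15), (13, 1), (13, 22), (14, 4), (14, 19), (15, 0), (21, 7), (21, 16)}; affine count = 15; |E(F_23)| = 16.

Discriminant check: Δ ∝ 4a³ + 27b² = 4·20³ + 27·5² = 4·8000 + 27·25 ≡ 15 (mod 23). Nonzero ⇒ E is nonsingular.
For each x ∈ F_23, compute rhs = x³ + 20·x + 5 mod 23, then count y ∈ F_23 with y² ≡ rhs.
  x = 0: rhs = 5, matching y values: none (0 points).
  x = 1: rhs = 3, matching y values: 7, 16 (2 points).
  x = 2: rhs = 7, matching y values: none (0 points).
  x = 3: rhs = 0, matching y values: 0 (1 points).
  x = 4: rhs = 11, matching y values: none (0 points).
  x = 5: rhs = 0, matching y values: 0 (1 points).
  x = 6: rhs = 19, matching y values: none (0 points).
  x = 7: rhs = 5, matching y values: none (0 points).
  x = 8: rhs = 10, matching y values: none (0 points).
  x = 9: rhs = 17, matching y values: none (0 points).
  x = 10: rhs = 9, matching y values: 3, 20 (2 points).
  x = 11: rhs = 15, matching y values: none (0 points).
  x = 12: rhs = 18, matching y values: 8, 15 (2 points).
  x = 13: rhs = 1, matching y values: 1, 22 (2 points).
  x = 14: rhs = 16, matching y values: 4, 19 (2 points).
  x = 15: rhs = 0, matching y values: 0 (1 points).
  x = 16: rhs = 5, matching y values: none (0 points).
  x = 17: rhs = 14, matching y values: none (0 points).
  x = 18: rhs = 10, matching y values: none (0 points).
  x = 19: rhs = 22, matching y values: none (0 points).
  x = 20: rhs = 10, matching y values: none (0 points).
  x = 21: rhs = 3, matching y values: 7, 16 (2 points).
  x = 22: rhs = 7, matching y values: none (0 points).
Total affine count: 15.
Full point count |E(F_23)| = 15 + 1 = 16.
Hasse bound: |16 − (23+1)| = |-8| = 8 ≤ 2√23 ≈ 9.5917 ✓.


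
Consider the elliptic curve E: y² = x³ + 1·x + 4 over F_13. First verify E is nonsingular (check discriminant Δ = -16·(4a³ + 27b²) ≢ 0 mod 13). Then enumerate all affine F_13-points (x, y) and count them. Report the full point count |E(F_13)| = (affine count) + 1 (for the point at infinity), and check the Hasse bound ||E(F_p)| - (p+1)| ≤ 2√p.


Affine points = {(0, 2), (0, 11), (2, 1), (2, 12), (5, 2), (5, 11), (7, 4), (7, 9), (8, 2), (8, 11), (9, 1), (9, 12), (10, 0)}; affine count = 13; |E(F_13)| = 14.

Discriminant check: Δ ∝ 4a³ + 27b² = 4·1³ + 27·4² = 4·1 + 27·16 ≡ 7 (mod 13). Nonzero ⇒ E is nonsingular.
For each x ∈ F_13, compute rhs = x³ + 1·x + 4 mod 13, then count y ∈ F_13 with y² ≡ rhs.
  x = 0: rhs = 4, matching y values: 2, 11 (2 points).
  x = 1: rhs = 6, matching y values: none (0 points).
  x = 2: rhs = 1, matching y values: 1, 12 (2 points).
  x = 3: rhs = 8, matching y values: none (0 points).
  x = 4: rhs = 7, matching y values: none (0 points).
  x = 5: rhs = 4, matching y values: 2, 11 (2 points).
  x = 6: rhs = 5, matching y values: none (0 points).
  x = 7: rhs = 3, matching y values: 4, 9 (2 points).
  x = 8: rhs = 4, matching y values: 2, 11 (2 points).
  x = 9: rhs = 1, matching y values: 1, 12 (2 points).
  x = 10: rhs = 0, matching y values: 0 (1 points).
  x = 11: rhs = 7, matching y values: none (0 points).
  x = 12: rhs = 2, matching y values: none (0 points).
Total affine count: 13.
Full point count |E(F_13)| = 13 + 1 = 14.
Hasse bound: |14 − (13+1)| = |0| = 0 ≤ 2√13 ≈ 7.2111 ✓.


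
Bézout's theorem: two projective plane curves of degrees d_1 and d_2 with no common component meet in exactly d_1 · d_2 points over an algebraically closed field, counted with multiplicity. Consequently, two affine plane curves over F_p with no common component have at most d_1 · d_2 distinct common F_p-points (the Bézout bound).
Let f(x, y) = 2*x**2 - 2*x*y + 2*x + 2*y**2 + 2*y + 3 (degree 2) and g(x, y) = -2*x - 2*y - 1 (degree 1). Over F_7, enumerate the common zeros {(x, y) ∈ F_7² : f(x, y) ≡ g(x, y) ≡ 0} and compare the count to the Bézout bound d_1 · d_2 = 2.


Common zeros: ∅; count = 0; Bézout bound = 2.

deg(f) = 2, deg(g) = 1, so Bézout bound = 2.
Scan x ∈ F_7. For each x, list the y ∈ F_7 with f(x, y) ≡ 0 and those with g(x, y) ≡ 0 (mod 7); the common zeros in that column are the intersection.
  x = 0: f ≡ 0 at y ∈ {1, 5}; g ≡ 0 at y ∈ {3}; common: ∅.
  x = 1: f ≡ 0 at y ∈ {0}; g ≡ 0 at y ∈ {2}; common: ∅.
  x = 2: f ≡ 0 at y ∈ ∅; g ≡ 0 at y ∈ {1}; common: ∅.
  x = 3: f ≡ 0 at y ∈ ∅; g ≡ 0 at y ∈ {0}; common: ∅.
  x = 4: f ≡ 0 at y ∈ {5}; g ≡ 0 at y ∈ {6}; common: ∅.
  x = 5: f ≡ 0 at y ∈ {0, 4}; g ≡ 0 at y ∈ {5}; common: ∅.
  x = 6: f ≡ 0 at y ∈ ∅; g ≡ 0 at y ∈ {4}; common: ∅.
Collecting: common zeros = ∅, so the count is 0.
Comparison with the Bézout bound: 0 ≤ 2 = deg(f)·deg(g), as expected for curves with no common component (the affine F_7-count falls short of the bound because intersections may lie at infinity, over extension fields, or carry multiplicity).


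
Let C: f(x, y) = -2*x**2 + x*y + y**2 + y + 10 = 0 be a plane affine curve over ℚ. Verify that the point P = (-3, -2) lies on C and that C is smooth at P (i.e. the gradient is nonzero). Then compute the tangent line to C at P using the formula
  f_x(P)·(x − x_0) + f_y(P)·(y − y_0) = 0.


Tangent line at P: 10*x - 6*y + 18 = 0.

Step 1: f(-3, -2) = 0, so P lies on C.
Step 2: partial derivatives
  f_x(x, y) = -4*x + y, f_y(x, y) = x + 2*y + 1.
  f_x(P) = 10, f_y(P) = -6 (gradient nonzero, so P is smooth).
Step 3: tangent line at P: 10·(x − -3) + -6·(y − -2) = 0.
Expanding: 10*x - 6*y + 18 = 0.


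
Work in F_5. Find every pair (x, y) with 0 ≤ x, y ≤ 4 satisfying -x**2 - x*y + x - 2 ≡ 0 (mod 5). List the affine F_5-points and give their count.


Affine F_5-points: {(1, 3), (2, 3), (3, 4), (4, 4)}; count = 4.

For each of the 25 pairs (x, y) ∈ F_5², evaluate f(x, y) mod 5. Record the zeros.
  x = 0: [0↦3, 1↦3, 2↦3, 3↦3, 4↦3]  zeros at y ∈ ∅
  x = 1: [0↦3, 1↦2, 2↦1, 3↦0, 4↦4]  zeros at y ∈ {3}
  x = 2: [0↦1, 1↦4, 2↦2, 3↦0, 4↦3]  zeros at y ∈ {3}
  x = 3: [0↦2, 1↦4, 2↦1, 3↦3, 4↦0]  zeros at y ∈ {4}
  x = 4: [0↦1, 1↦2, 2↦3, 3↦4, 4↦0]  zeros at y ∈ {4}
Collecting zeros: affine points = {(1, 3), (2, 3), (3, 4), (4, 4)}.
Total count |C(F_5)_aff| = 4.


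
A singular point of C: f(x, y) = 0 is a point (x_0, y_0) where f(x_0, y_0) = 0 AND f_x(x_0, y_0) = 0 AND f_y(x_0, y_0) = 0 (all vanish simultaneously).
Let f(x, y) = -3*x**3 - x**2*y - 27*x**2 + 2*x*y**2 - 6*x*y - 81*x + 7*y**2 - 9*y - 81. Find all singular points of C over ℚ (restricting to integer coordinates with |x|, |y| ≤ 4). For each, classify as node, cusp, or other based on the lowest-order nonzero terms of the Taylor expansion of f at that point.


Singular points: {(-3, 0)}; classification: cusp.

Compute partial derivatives:
  f_x = -9*x**2 - 2*x*y - 54*x + 2*y**2 - 6*y - 81.
  f_y = -x**2 + 4*x*y - 6*x + 14*y - 9.
Scan x_0 ∈ {−4, ..., 4}. For each x_0, f_y(x_0, y) is a polynomial in y; find its integer roots y ∈ {−4, ..., 4}, then test f_x and f at those candidates.
  x = -4: f_y(-4, y) = -2*y - 1; no integer root y with |y| ≤ 4.
  x = -3: f_y(-3, y) = 2*y; vanishes at y ∈ {0}. (-3, 0): f_x = 0, f = 0 — SINGULAR.
  x = -2: f_y(-2, y) = 6*y - 1; no integer root y with |y| ≤ 4.
  x = -1: f_y(-1, y) = 10*y - 4; no integer root y with |y| ≤ 4.
  x = 0: f_y(0, y) = 14*y - 9; no integer root y with |y| ≤ 4.
  x = 1: f_y(1, y) = 18*y - 16; no integer root y with |y| ≤ 4.
  x = 2: f_y(2, y) = 22*y - 25; no integer root y with |y| ≤ 4.
  x = 3: f_y(3, y) = 26*y - 36; no integer root y with |y| ≤ 4.
  x = 4: f_y(4, y) = 30*y - 49; no integer root y with |y| ≤ 4.
Only singular point on the grid: (-3, 0).
Classify: substitute x = -3 + u, y = 0 + v and expand: f = -3*u**3 - u**2*v + 2*u*v**2 + v**2.
No constant or linear terms (consistent with a singular point). Quadratic part: v**2. Cubic part: -3*u**3 - u**2*v + 2*u*v**2.
The quadratic part v**2 is a perfect square, so there is a single (double) tangent line v = 0, i.e. y = 0. Restricting the cubic part to that line (v = 0) leaves -3*u**3 ≠ 0, so f is not divisible by v and the branch is v² ≈ 3*u**3 to lowest order — this is a cusp.
Classification: cusp.


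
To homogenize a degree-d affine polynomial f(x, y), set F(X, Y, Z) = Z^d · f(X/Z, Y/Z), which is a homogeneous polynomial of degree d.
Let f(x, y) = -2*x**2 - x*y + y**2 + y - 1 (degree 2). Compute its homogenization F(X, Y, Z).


F(X, Y, Z) = -2*X**2 - X*Y + Y**2 + Y*Z - Z**2

deg(f) = 2.
Substitute x = X/Z, y = Y/Z into f, then multiply by Z^2.
  monomial -2·x^2·y^0 ↦ -2·X^2·Y^0·Z^0.
  monomial -1·x^1·y^1 ↦ -1·X^1·Y^1·Z^0.
  monomial 1·x^0·y^2 ↦ 1·X^0·Y^2·Z^0.
  monomial 1·x^0·y^1 ↦ 1·X^0·Y^1·Z^1.
  monomial -1·x^0·y^0 ↦ -1·X^0·Y^0·Z^2.
Collecting: F(X, Y, Z) = -2*X**2 - X*Y + Y**2 + Y*Z - Z**2.


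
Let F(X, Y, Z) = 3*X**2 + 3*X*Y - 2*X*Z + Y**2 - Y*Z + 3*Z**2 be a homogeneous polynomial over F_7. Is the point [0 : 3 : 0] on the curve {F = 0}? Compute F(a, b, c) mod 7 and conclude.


F(0,3,0) ≡ 2 (mod 7); P is NOT on the curve.

Evaluate F(0, 3, 0) term-by-term (mod 7).
  3*X**2 ↦ 3·0·1·1 = 0
  3*X*Y ↦ 3·0·3·1 = 0
  -2*X*Z ↦ -2·0·1·0 = 0
  Y**2 ↦ 1·1·9·1 = 9
  -Y*Z ↦ -1·1·3·0 = 0
  3*Z**2 ↦ 3·1·1·0 = 0
Sum: F(0, 3, 0) = (0) + (0) + (0) + (9) + (0) + (0) = 9.
Reducing mod 7: 9 ≡ 2 (mod 7).
Since F(a, b, c) ≡ 2 ≠ 0 (mod 7), P does NOT lie on the curve.


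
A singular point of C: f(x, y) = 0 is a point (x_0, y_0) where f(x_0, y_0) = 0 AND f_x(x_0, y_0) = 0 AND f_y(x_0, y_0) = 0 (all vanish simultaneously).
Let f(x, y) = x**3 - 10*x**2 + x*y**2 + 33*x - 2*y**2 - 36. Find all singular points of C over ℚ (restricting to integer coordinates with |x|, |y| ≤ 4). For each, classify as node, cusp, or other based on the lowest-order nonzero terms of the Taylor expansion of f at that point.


Singular points: {(3, 0)}; classification: node.

Compute partial derivatives:
  f_x = 3*x**2 - 20*x + y**2 + 33.
  f_y = 2*x*y - 4*y.
Scan x_0 ∈ {−4, ..., 4}. For each x_0, f_y(x_0, y) is a polynomial in y; find its integer roots y ∈ {−4, ..., 4}, then test f_x and f at those candidates.
  x = -4: f_y(-4, y) = -12*y; vanishes at y ∈ {0}. (-4, 0): f_x = 161 ≠ 0.
  x = -3: f_y(-3, y) = -10*y; vanishes at y ∈ {0}. (-3, 0): f_x = 120 ≠ 0.
  x = -2: f_y(-2, y) = -8*y; vanishes at y ∈ {0}. (-2, 0): f_x = 85 ≠ 0.
  x = -1: f_y(-1, y) = -6*y; vanishes at y ∈ {0}. (-1, 0): f_x = 56 ≠ 0.
  x = 0: f_y(0, y) = -4*y; vanishes at y ∈ {0}. (0, 0): f_x = 33 ≠ 0.
  x = 1: f_y(1, y) = -2*y; vanishes at y ∈ {0}. (1, 0): f_x = 16 ≠ 0.
  x = 2: f_y(2, y) = 0; vanishes at y ∈ {-4, -3, -2, -1, 0, 1, 2, 3, 4}. (2, -4): f_x = 21 ≠ 0; (2, -3): f_x = 14 ≠ 0; (2, -2): f_x = 9 ≠ 0; (2, -1): f_x = 6 ≠ 0; (2, 0): f_x = 5 ≠ 0; (2, 1): f_x = 6 ≠ 0; (2, 2): f_x = 9 ≠ 0; (2, 3): f_x = 14 ≠ 0; (2, 4): f_x = 21 ≠ 0.
  x = 3: f_y(3, y) = 2*y; vanishes at y ∈ {0}. (3, 0): f_x = 0, f = 0 — SINGULAR.
  x = 4: f_y(4, y) = 4*y; vanishes at y ∈ {0}. (4, 0): f_x = 1 ≠ 0.
Only singular point on the grid: (3, 0).
Classify: substitute x = 3 + u, y = 0 + v and expand: f = u**3 - u**2 + u*v**2 + v**2.
No constant or linear terms (consistent with a singular point). Quadratic part: -u**2 + v**2. Cubic part: u**3 + u*v**2.
The quadratic part v**2 - u**2 = (v − u)(v + u) splits into two distinct linear factors, so there are two distinct tangent lines y − 0 = ±(x − 3) — this is a node (ordinary double point).
Classification: node.


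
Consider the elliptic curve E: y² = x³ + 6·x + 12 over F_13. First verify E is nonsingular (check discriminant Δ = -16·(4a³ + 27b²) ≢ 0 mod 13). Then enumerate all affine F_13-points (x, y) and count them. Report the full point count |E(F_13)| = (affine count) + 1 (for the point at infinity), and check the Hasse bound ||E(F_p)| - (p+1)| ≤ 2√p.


Affine points = {(0, 5), (0, 8), (4, 3), (4, 10), (6, 2), (6, 11), (8, 0)}; affine count = 7; |E(F_13)| = 8.

Discriminant check: Δ ∝ 4a³ + 27b² = 4·6³ + 27·12² = 4·216 + 27·144 ≡ 7 (mod 13). Nonzero ⇒ E is nonsingular.
For each x ∈ F_13, compute rhs = x³ + 6·x + 12 mod 13, then count y ∈ F_13 with y² ≡ rhs.
  x = 0: rhs = 12, matching y values: 5, 8 (2 points).
  x = 1: rhs = 6, matching y values: none (0 points).
  x = 2: rhs = 6, matching y values: none (0 points).
  x = 3: rhs = 5, matching y values: none (0 points).
  x = 4: rhs = 9, matching y values: 3, 10 (2 points).
  x = 5: rhs = 11, matching y values: none (0 points).
  x = 6: rhs = 4, matching y values: 2, 11 (2 points).
  x = 7: rhs = 7, matching y values: none (0 points).
  x = 8: rhs = 0, matching y values: 0 (1 points).
  x = 9: rhs = 2, matching y values: none (0 points).
  x = 10: rhs = 6, matching y values: none (0 points).
  x = 11: rhs = 5, matching y values: none (0 points).
  x = 12: rhs = 5, matching y values: none (0 points).
Total affine count: 7.
Full point count |E(F_13)| = 7 + 1 = 8.
Hasse bound: |8 − (13+1)| = |-6| = 6 ≤ 2√13 ≈ 7.2111 ✓.


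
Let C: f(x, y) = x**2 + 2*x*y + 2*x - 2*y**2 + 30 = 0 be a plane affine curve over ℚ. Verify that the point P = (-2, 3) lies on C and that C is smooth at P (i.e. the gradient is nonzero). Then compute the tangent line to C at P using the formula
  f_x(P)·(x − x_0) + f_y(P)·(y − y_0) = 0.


Tangent line at P: 4*x - 16*y + 56 = 0.

Step 1: f(-2, 3) = 0, so P lies on C.
Step 2: partial derivatives
  f_x(x, y) = 2*x + 2*y + 2, f_y(x, y) = 2*x - 4*y.
  f_x(P) = 4, f_y(P) = -16 (gradient nonzero, so P is smooth).
Step 3: tangent line at P: 4·(x − -2) + -16·(y − 3) = 0.
Expanding: 4*x - 16*y + 56 = 0.


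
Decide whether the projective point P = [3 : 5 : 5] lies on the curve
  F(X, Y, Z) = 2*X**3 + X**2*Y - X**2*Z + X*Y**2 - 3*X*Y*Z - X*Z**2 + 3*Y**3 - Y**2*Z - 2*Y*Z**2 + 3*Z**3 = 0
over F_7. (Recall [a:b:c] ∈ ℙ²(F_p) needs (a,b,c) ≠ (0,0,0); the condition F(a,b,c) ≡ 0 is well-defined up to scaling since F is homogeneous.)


F(3,5,5) ≡ 1 (mod 7); P is NOT on the curve.

Evaluate F(3, 5, 5) term-by-term (mod 7).
  2*X**3 ↦ 2·27·1·1 = 54
  X**2*Y ↦ 1·9·5·1 = 45
  -X**2*Z ↦ -1·9·1·5 = -45
  X*Y**2 ↦ 1·3·25·1 = 75
  -3*X*Y*Z ↦ -3·3·5·5 = -225
  -X*Z**2 ↦ -1·3·1·25 = -75
  3*Y**3 ↦ 3·1·125·1 = 375
  -Y**2*Z ↦ -1·1·25·5 = -125
  -2*Y*Z**2 ↦ -2·1·5·25 = -250
  3*Z**3 ↦ 3·1·1·125 = 375
Sum: F(3, 5, 5) = (54) + (45) + (-45) + (75) + (-225) + (-75) + (375) + (-125) + (-250) + (375) = 204.
Reducing mod 7: 204 ≡ 1 (mod 7).
Since F(a, b, c) ≡ 1 ≠ 0 (mod 7), P does NOT lie on the curve.


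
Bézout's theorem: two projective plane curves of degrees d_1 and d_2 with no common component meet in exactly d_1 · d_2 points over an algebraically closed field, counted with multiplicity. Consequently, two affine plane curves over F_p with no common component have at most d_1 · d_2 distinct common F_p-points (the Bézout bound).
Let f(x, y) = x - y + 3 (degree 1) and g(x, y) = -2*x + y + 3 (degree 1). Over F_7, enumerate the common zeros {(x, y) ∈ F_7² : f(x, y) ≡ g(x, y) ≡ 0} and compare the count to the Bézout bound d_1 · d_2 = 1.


Common zeros: {(6, 2)}; count = 1; Bézout bound = 1.

deg(f) = 1, deg(g) = 1, so Bézout bound = 1.
Scan x ∈ F_7. For each x, list the y ∈ F_7 with f(x, y) ≡ 0 and those with g(x, y) ≡ 0 (mod 7); the common zeros in that column are the intersection.
  x = 0: f ≡ 0 at y ∈ {3}; g ≡ 0 at y ∈ {4}; common: ∅.
  x = 1: f ≡ 0 at y ∈ {4}; g ≡ 0 at y ∈ {6}; common: ∅.
  x = 2: f ≡ 0 at y ∈ {5}; g ≡ 0 at y ∈ {1}; common: ∅.
  x = 3: f ≡ 0 at y ∈ {6}; g ≡ 0 at y ∈ {3}; common: ∅.
  x = 4: f ≡ 0 at y ∈ {0}; g ≡ 0 at y ∈ {5}; common: ∅.
  x = 5: f ≡ 0 at y ∈ {1}; g ≡ 0 at y ∈ {0}; common: ∅.
  x = 6: f ≡ 0 at y ∈ {2}; g ≡ 0 at y ∈ {2}; common: {2}.
Collecting: common zeros = {(6, 2)}, so the count is 1.
Comparison with the Bézout bound: 1 ≤ 1 = deg(f)·deg(g), as expected for curves with no common component (the bound is attained).


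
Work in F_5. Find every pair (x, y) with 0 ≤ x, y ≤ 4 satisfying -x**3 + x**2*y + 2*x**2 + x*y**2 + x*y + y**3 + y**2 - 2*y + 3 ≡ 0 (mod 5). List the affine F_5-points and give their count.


Affine F_5-points: {(0, 4), (1, 2), (1, 4), (4, 1), (4, 2)}; count = 5.

For each of the 25 pairs (x, y) ∈ F_5², evaluate f(x, y) mod 5. Record the zeros.
  x = 0: [0↦3, 1↦3, 2↦1, 3↦3, 4↦0]  zeros at y ∈ {4}
  x = 1: [0↦4, 1↦2, 2↦0, 3↦4, 4↦0]  zeros at y ∈ {2, 4}
  x = 2: [0↦3, 1↦1, 2↦1, 3↦4, 4↦1]  zeros at y ∈ ∅
  x = 3: [0↦4, 1↦4, 2↦3, 3↦2, 4↦2]  zeros at y ∈ ∅
  x = 4: [0↦1, 1↦0, 2↦0, 3↦2, 4↦2]  zeros at y ∈ {1, 2}
Collecting zeros: affine points = {(0, 4), (1, 2), (1, 4), (4, 1), (4, 2)}.
Total count |C(F_5)_aff| = 5.


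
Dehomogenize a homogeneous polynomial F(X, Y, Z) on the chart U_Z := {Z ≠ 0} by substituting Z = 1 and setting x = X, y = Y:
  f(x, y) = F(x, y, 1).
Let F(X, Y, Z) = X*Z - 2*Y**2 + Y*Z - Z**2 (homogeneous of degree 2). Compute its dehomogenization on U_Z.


f(x, y) = x - 2*y**2 + y - 1

On U_Z we set Z = 1. Each monomial c·X^i·Y^j·Z^k in F becomes c·x^i·y^j·1^k = c·x^i·y^j.
Substituting Z = 1: F(X, Y, 1) = x - 2*y**2 + y - 1.
Note: deg(f) ≤ deg(F) = 2; strict inequality happens when F is divisible by Z (lost terms).


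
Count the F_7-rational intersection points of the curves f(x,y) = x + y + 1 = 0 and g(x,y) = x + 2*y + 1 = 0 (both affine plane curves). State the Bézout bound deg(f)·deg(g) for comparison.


Common zeros: {(6, 0)}; count = 1; Bézout bound = 1.

deg(f) = 1, deg(g) = 1, so Bézout bound = 1.
Scan x ∈ F_7. For each x, list the y ∈ F_7 with f(x, y) ≡ 0 and those with g(x, y) ≡ 0 (mod 7); the common zeros in that column are the intersection.
  x = 0: f ≡ 0 at y ∈ {6}; g ≡ 0 at y ∈ {3}; common: ∅.
  x = 1: f ≡ 0 at y ∈ {5}; g ≡ 0 at y ∈ {6}; common: ∅.
  x = 2: f ≡ 0 at y ∈ {4}; g ≡ 0 at y ∈ {2}; common: ∅.
  x = 3: f ≡ 0 at y ∈ {3}; g ≡ 0 at y ∈ {5}; common: ∅.
  x = 4: f ≡ 0 at y ∈ {2}; g ≡ 0 at y ∈ {1}; common: ∅.
  x = 5: f ≡ 0 at y ∈ {1}; g ≡ 0 at y ∈ {4}; common: ∅.
  x = 6: f ≡ 0 at y ∈ {0}; g ≡ 0 at y ∈ {0}; common: {0}.
Collecting: common zeros = {(6, 0)}, so the count is 1.
Comparison with the Bézout bound: 1 ≤ 1 = deg(f)·deg(g), as expected for curves with no common component (the bound is attained).


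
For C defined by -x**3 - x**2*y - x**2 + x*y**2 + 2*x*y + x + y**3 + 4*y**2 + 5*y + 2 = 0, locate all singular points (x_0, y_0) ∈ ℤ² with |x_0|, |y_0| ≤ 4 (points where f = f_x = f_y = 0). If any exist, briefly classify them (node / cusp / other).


Singular points: {(0, -1)}; classification: cusp.

Compute partial derivatives:
  f_x = -3*x**2 - 2*x*y - 2*x + y**2 + 2*y + 1.
  f_y = -x**2 + 2*x*y + 2*x + 3*y**2 + 8*y + 5.
Scan x_0 ∈ {−4, ..., 4}. For each x_0, f_y(x_0, y) is a polynomial in y; find its integer roots y ∈ {−4, ..., 4}, then test f_x and f at those candidates.
  x = -4: f_y(-4, y) = 3*y**2 - 19; no integer root y with |y| ≤ 4.
  x = -3: f_y(-3, y) = 3*y**2 + 2*y - 10; no integer root y with |y| ≤ 4.
  x = -2: f_y(-2, y) = 3*y**2 + 4*y - 3; no integer root y with |y| ≤ 4.
  x = -1: f_y(-1, y) = 3*y**2 + 6*y + 2; no integer root y with |y| ≤ 4.
  x = 0: f_y(0, y) = 3*y**2 + 8*y + 5; vanishes at y ∈ {-1}. (0, -1): f_x = 0, f = 0 — SINGULAR.
  x = 1: f_y(1, y) = 3*y**2 + 10*y + 6; no integer root y with |y| ≤ 4.
  x = 2: f_y(2, y) = 3*y**2 + 12*y + 5; no integer root y with |y| ≤ 4.
  x = 3: f_y(3, y) = 3*y**2 + 14*y + 2; no integer root y with |y| ≤ 4.
  x = 4: f_y(4, y) = 3*y**2 + 16*y - 3; no integer root y with |y| ≤ 4.
Only singular point on the grid: (0, -1).
Classify: substitute x = 0 + u, y = -1 + v and expand: f = -u**3 - u**2*v + u*v**2 + v**3 + v**2.
No constant or linear terms (consistent with a singular point). Quadratic part: v**2. Cubic part: -u**3 - u**2*v + u*v**2 + v**3.
The quadratic part v**2 is a perfect square, so there is a single (double) tangent line v = 0, i.e. y = -1. Restricting the cubic part to that line (v = 0) leaves -u**3 ≠ 0, so f is not divisible by v and the branch is v² ≈ u**3 to lowest order — this is a cusp.
Classification: cusp.
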